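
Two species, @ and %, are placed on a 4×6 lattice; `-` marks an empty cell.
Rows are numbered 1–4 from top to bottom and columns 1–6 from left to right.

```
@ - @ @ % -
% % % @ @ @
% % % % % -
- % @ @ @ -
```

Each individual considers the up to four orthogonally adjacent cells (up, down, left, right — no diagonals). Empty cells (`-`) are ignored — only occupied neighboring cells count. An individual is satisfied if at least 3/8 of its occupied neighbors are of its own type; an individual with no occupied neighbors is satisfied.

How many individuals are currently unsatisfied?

(1,1)@ 0/1 not
(1,3)@ 1/2 satisfied
(1,4)@ 2/3 satisfied
(1,5)% 0/2 not
(2,1)% 2/3 satisfied
(2,2)% 3/3 satisfied
(2,3)% 2/4 satisfied
(2,4)@ 2/4 satisfied
(2,5)@ 2/4 satisfied
(2,6)@ 1/1 satisfied
(3,1)% 2/2 satisfied
(3,2)% 4/4 satisfied
(3,3)% 3/4 satisfied
(3,4)% 2/4 satisfied
(3,5)% 1/3 not
(4,2)% 1/2 satisfied
(4,3)@ 1/3 not
(4,4)@ 2/3 satisfied
(4,5)@ 1/2 satisfied
Unsatisfied: (1,1), (1,5), (3,5), (4,3) — 4 in total.

4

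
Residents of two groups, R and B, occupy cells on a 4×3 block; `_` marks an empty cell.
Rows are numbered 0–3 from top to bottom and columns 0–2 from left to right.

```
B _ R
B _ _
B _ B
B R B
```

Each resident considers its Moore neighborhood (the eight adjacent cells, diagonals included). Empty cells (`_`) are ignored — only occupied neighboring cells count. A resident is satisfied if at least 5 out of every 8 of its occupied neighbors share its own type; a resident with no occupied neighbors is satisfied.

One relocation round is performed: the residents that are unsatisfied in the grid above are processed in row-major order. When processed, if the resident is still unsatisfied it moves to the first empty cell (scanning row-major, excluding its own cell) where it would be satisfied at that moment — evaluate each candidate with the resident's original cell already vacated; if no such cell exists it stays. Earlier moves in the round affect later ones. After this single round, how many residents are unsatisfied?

2

Initially unsatisfied (in order): (2,2), (3,0), (3,1), (3,2).
  (2,2) → (0,1).
  (3,0) → (1,1).
  (3,1): no empty cell satisfies it; stays.
  (3,2) → (1,2).
Resulting grid:
B B R
B B B
B _ _
_ R _
Unsatisfied now: (0,2), (3,1).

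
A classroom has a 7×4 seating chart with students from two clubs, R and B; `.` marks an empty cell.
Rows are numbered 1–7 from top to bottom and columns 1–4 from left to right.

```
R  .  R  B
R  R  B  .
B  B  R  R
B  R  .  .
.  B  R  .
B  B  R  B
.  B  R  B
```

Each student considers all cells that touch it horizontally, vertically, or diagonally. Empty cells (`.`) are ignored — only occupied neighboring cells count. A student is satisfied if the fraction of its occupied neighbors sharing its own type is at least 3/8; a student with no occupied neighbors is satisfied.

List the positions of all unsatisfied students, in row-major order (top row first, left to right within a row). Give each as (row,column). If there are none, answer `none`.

(1,3), (2,3), (4,2), (6,3), (6,4), (7,3), (7,4)

Row 1: (1,1)R 2/2 satisfied · (1,3)R 1/3 not · (1,4)B 1/2 satisfied
Row 2: (2,1)R 2/4 satisfied · (2,2)R 4/7 satisfied · (2,3)B 2/6 not
Row 3: (3,1)B 2/5 satisfied · (3,2)B 3/7 satisfied · (3,3)R 3/5 satisfied · (3,4)R 1/2 satisfied
Row 4: (4,1)B 3/4 satisfied · (4,2)R 2/6 not
Row 5: (5,2)B 3/6 satisfied · (5,3)R 2/5 satisfied
Row 6: (6,1)B 3/3 satisfied · (6,2)B 3/6 satisfied · (6,3)R 2/7 not · (6,4)B 1/4 not
Row 7: (7,2)B 2/4 satisfied · (7,3)R 1/5 not · (7,4)B 1/3 not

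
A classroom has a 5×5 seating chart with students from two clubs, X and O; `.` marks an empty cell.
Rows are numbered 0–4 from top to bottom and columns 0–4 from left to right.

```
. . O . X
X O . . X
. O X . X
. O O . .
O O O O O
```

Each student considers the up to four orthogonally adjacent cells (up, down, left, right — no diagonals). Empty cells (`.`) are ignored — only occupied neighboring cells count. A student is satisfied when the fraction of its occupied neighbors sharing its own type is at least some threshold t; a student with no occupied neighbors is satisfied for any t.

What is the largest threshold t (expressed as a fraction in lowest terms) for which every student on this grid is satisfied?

(0,2)O — no occupied neighbors
(0,4)X 1/1
(1,0)X 0/1
(1,1)O 1/2
(1,4)X 2/2
(2,1)O 2/3
(2,2)X 0/2
(2,4)X 1/1
(3,1)O 3/3
(3,2)O 2/3
(4,0)O 1/1
(4,1)O 3/3
(4,2)O 3/3
(4,3)O 2/2
(4,4)O 1/1
The smallest same-type fraction is 0/1 at (1,0), which reduces to 0/1. Any threshold above that leaves this student unsatisfied.

0/1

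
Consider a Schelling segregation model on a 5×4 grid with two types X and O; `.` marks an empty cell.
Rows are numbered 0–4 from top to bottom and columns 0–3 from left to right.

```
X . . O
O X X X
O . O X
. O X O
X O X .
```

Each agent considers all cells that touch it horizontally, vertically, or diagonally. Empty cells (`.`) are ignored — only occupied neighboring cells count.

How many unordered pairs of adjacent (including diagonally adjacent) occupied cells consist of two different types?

Scan each occupied cell's neighbors to the right and below (and the two forward diagonals) so each pair is counted once.
From row 0: 3 unlike of 4 pairs (running 3/4).
From row 1: 5 unlike of 10 pairs (running 8/14).
From row 2: 3 unlike of 7 pairs (running 11/21).
From row 3: 6 unlike of 8 pairs (running 17/29).
From row 4: 2 unlike of 2 pairs (running 19/31).
Total adjacent occupied pairs: 31; unlike-type pairs: 19.

19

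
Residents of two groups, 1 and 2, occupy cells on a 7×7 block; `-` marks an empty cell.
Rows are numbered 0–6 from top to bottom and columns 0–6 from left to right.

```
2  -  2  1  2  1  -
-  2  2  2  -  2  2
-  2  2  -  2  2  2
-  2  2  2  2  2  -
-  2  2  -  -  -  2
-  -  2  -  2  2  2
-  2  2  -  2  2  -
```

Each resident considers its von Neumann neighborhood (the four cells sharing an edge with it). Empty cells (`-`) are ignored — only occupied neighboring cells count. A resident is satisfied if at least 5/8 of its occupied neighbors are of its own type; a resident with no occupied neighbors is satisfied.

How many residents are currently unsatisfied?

5

Row 0: (0,0)2 0/0 satisfied · (0,2)2 1/2 not · (0,3)1 0/3 not · (0,4)2 0/2 not · (0,5)1 0/2 not
Row 1: (1,1)2 2/2 satisfied · (1,2)2 4/4 satisfied · (1,3)2 1/2 not · (1,5)2 2/3 satisfied · (1,6)2 2/2 satisfied
Row 2: (2,1)2 3/3 satisfied · (2,2)2 3/3 satisfied · (2,4)2 2/2 satisfied · (2,5)2 4/4 satisfied · (2,6)2 2/2 satisfied
Row 3: (3,1)2 3/3 satisfied · (3,2)2 4/4 satisfied · (3,3)2 2/2 satisfied · (3,4)2 3/3 satisfied · (3,5)2 2/2 satisfied
Row 4: (4,1)2 2/2 satisfied · (4,2)2 3/3 satisfied · (4,6)2 1/1 satisfied
Row 5: (5,2)2 2/2 satisfied · (5,4)2 2/2 satisfied · (5,5)2 3/3 satisfied · (5,6)2 2/2 satisfied
Row 6: (6,1)2 1/1 satisfied · (6,2)2 2/2 satisfied · (6,4)2 2/2 satisfied · (6,5)2 2/2 satisfied
Unsatisfied: (0,2), (0,3), (0,4), (0,5), (1,3) — 5 in total.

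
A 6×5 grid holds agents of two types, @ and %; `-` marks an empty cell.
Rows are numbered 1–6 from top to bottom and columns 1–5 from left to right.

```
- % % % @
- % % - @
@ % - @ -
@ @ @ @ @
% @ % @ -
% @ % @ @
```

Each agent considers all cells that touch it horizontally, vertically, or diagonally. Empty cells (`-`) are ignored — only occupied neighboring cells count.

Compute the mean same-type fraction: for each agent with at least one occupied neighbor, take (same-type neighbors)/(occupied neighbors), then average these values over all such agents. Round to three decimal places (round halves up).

0.600

(1,2)% 3/3
(1,3)% 4/4
(1,4)% 2/4
(1,5)@ 1/2
(2,2)% 4/5
(2,3)% 5/6
(2,5)@ 2/3
(3,1)@ 2/4
(3,2)% 2/6
(3,4)@ 4/5
(4,1)@ 3/5
(4,2)@ 4/7
(4,3)@ 5/7
(4,4)@ 4/5
(4,5)@ 3/3
(5,1)% 1/5
(5,2)@ 4/8
(5,3)% 1/8
(5,4)@ 5/7
(6,1)% 1/3
(6,2)@ 1/5
(6,3)% 1/5
(6,4)@ 2/4
(6,5)@ 2/2
Sum over 24 agents: 3/3 + 4/4 + 2/4 + 1/2 + 4/5 + 5/6 + 2/3 + 2/4 + 2/6 + 4/5 + 3/5 + 4/7 + 5/7 + 4/5 + 3/3 + 1/5 + 4/8 + 1/8 + 5/7 + 1/3 + 1/5 + 1/5 + 2/4 + 2/2 = 1727/120; mean = 1727/120 ÷ 24 = 1727/2880 = 0.599652… → 0.600.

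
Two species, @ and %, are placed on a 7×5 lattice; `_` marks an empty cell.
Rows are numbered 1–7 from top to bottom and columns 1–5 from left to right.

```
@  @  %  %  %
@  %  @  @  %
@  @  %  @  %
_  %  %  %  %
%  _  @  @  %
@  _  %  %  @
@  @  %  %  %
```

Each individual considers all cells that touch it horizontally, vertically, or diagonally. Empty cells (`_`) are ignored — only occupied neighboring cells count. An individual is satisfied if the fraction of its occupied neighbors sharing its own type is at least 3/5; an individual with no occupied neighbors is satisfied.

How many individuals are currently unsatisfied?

Row 1: (1,1)@ 2/3 ok · (1,2)@ 3/5 ok · (1,3)% 2/5 unhappy · (1,4)% 3/5 ok · (1,5)% 2/3 ok
Row 2: (2,1)@ 4/5 ok · (2,2)% 2/8 unhappy · (2,3)@ 4/8 unhappy · (2,4)@ 2/8 unhappy · (2,5)% 3/5 ok
Row 3: (3,1)@ 2/4 unhappy · (3,2)@ 3/7 unhappy · (3,3)% 4/8 unhappy · (3,4)@ 2/8 unhappy · (3,5)% 3/5 ok
Row 4: (4,2)% 3/6 unhappy · (4,3)% 3/7 unhappy · (4,4)% 5/8 ok · (4,5)% 3/5 ok
Row 5: (5,1)% 1/2 unhappy · (5,3)@ 1/6 unhappy · (5,4)@ 2/8 unhappy · (5,5)% 3/5 ok
Row 6: (6,1)@ 2/3 ok · (6,3)% 3/6 unhappy · (6,4)% 5/8 ok · (6,5)@ 1/5 unhappy
Row 7: (7,1)@ 2/2 ok · (7,2)@ 2/4 unhappy · (7,3)% 3/4 ok · (7,4)% 4/5 ok · (7,5)% 2/3 ok
Unsatisfied: (1,3), (2,2), (2,3), (2,4), (3,1), (3,2), (3,3), (3,4), (4,2), (4,3), (5,1), (5,3), (5,4), (6,3), (6,5), (7,2) — 16 in total.

16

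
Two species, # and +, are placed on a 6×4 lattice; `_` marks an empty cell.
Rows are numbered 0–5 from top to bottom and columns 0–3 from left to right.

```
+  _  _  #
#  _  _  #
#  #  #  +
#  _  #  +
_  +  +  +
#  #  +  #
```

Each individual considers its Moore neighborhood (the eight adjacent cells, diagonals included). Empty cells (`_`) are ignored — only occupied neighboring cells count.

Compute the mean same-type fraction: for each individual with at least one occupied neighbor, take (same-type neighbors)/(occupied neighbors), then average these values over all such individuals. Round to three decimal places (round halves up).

(0,0)+ 0/1
(0,3)# 1/1
(1,0)# 2/3
(1,3)# 2/3
(2,0)# 3/3
(2,1)# 5/5
(2,2)# 3/5
(2,3)+ 1/4
(3,0)# 2/3
(3,2)# 2/7
(3,3)+ 3/5
(4,1)+ 2/6
(4,2)+ 4/7
(4,3)+ 3/5
(5,0)# 1/2
(5,1)# 1/4
(5,2)+ 3/5
(5,3)# 0/3
Sum over 18 individuals: 0/1 + 1/1 + 2/3 + 2/3 + 3/3 + 5/5 + 3/5 + 1/4 + 2/3 + 2/7 + 3/5 + 2/6 + 4/7 + 3/5 + 1/2 + 1/4 + 3/5 + 0/3 = 1007/105; mean = 1007/105 ÷ 18 = 1007/1890 = 0.532804… → 0.533.

0.533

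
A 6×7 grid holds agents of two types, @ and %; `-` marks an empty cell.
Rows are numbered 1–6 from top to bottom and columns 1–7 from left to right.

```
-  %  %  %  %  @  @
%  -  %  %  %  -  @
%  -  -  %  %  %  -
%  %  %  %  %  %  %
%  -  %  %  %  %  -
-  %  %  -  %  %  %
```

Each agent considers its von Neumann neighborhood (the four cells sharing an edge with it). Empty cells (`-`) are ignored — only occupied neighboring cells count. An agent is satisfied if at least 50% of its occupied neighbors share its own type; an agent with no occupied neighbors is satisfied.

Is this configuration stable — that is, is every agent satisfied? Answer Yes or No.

(1,2)% 1/1 ok
(1,3)% 3/3 ok
(1,4)% 3/3 ok
(1,5)% 2/3 ok
(1,6)@ 1/2 ok
(1,7)@ 2/2 ok
(2,1)% 1/1 ok
(2,3)% 2/2 ok
(2,4)% 4/4 ok
(2,5)% 3/3 ok
(2,7)@ 1/1 ok
(3,1)% 2/2 ok
(3,4)% 3/3 ok
(3,5)% 4/4 ok
(3,6)% 2/2 ok
(4,1)% 3/3 ok
(4,2)% 2/2 ok
(4,3)% 3/3 ok
(4,4)% 4/4 ok
(4,5)% 4/4 ok
(4,6)% 4/4 ok
(4,7)% 1/1 ok
(5,1)% 1/1 ok
(5,3)% 3/3 ok
(5,4)% 3/3 ok
(5,5)% 4/4 ok
(5,6)% 3/3 ok
(6,2)% 1/1 ok
(6,3)% 2/2 ok
(6,5)% 2/2 ok
(6,6)% 3/3 ok
(6,7)% 1/1 ok
All meet the threshold, so the configuration is stable.

Yes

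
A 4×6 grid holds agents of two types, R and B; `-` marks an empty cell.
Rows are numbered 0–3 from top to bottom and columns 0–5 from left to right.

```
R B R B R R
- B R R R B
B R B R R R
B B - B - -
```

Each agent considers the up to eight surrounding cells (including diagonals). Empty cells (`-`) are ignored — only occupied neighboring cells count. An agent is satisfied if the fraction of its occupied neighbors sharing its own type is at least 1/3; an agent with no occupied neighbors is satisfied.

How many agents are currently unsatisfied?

(0,0)R 0/2 not
(0,1)B 1/4 not
(0,2)R 2/5 satisfied
(0,3)B 0/5 not
(0,4)R 3/5 satisfied
(0,5)R 2/3 satisfied
(1,1)B 3/7 satisfied
(1,2)R 4/8 satisfied
(1,3)R 6/8 satisfied
(1,4)R 6/8 satisfied
(1,5)B 0/5 not
(2,0)B 3/4 satisfied
(2,1)R 1/6 not
(2,2)B 3/7 satisfied
(2,3)R 4/6 satisfied
(2,4)R 4/6 satisfied
(2,5)R 2/3 satisfied
(3,0)B 2/3 satisfied
(3,1)B 3/4 satisfied
(3,3)B 1/3 satisfied
Unsatisfied: (0,0), (0,1), (0,3), (1,5), (2,1) — 5 in total.

5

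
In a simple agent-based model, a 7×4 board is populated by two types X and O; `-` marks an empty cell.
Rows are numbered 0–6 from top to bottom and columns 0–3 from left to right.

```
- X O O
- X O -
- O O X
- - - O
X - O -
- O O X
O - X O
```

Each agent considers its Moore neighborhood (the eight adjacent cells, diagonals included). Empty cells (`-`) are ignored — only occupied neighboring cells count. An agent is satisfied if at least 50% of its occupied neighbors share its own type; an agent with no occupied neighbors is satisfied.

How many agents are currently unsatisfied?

7

(0,1)X 1/3 unhappy
(0,2)O 2/4 ok
(0,3)O 2/2 ok
(1,1)X 1/5 unhappy
(1,2)O 4/7 ok
(2,1)O 2/3 ok
(2,2)O 3/5 ok
(2,3)X 0/3 unhappy
(3,3)O 2/3 ok
(4,0)X 0/1 unhappy
(4,2)O 3/4 ok
(5,1)O 3/5 ok
(5,2)O 3/5 ok
(5,3)X 1/4 unhappy
(6,0)O 1/1 ok
(6,2)X 1/4 unhappy
(6,3)O 1/3 unhappy
Unsatisfied: (0,1), (1,1), (2,3), (4,0), (5,3), (6,2), (6,3) — 7 in total.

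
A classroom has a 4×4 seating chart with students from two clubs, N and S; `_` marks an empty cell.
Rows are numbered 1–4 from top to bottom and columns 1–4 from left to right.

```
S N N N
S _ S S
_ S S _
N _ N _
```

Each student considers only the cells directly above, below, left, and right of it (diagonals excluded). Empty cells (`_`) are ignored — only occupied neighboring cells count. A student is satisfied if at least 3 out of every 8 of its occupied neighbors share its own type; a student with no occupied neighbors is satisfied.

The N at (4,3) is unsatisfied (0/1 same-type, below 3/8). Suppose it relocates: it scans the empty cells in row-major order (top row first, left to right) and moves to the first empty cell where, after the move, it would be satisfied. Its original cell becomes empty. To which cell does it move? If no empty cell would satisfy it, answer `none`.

(4,2)

Vacating (4,3). Empty cells in order:
  (2,2): 1/4 same-type → still unsatisfied.
  (3,1): 1/3 same-type → still unsatisfied.
  (3,4): 0/2 same-type → still unsatisfied.
  (4,2): 1/2 same-type → satisfied — stop here.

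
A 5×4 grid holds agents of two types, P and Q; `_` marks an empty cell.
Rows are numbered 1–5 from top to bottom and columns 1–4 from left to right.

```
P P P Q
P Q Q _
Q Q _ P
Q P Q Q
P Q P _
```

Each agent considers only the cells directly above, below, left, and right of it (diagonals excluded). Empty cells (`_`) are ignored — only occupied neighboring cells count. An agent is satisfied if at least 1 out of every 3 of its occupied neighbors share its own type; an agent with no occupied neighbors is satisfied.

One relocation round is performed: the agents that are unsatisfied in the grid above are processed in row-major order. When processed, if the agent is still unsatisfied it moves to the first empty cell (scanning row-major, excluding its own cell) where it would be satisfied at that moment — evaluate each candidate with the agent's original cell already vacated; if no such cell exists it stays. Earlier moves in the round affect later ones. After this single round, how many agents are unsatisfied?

Initially unsatisfied (in order): (1,4), (3,4), (4,2), (5,1), (5,2), (5,3).
  (1,4) → (2,4).
  (3,4) → (1,4).
  (4,2) → (5,4).
  (5,1): no empty cell satisfies it; stays.
  (5,2) → (3,3).
  (5,3): now satisfied by earlier moves; stays.
Resulting grid:
P P P P
P Q Q Q
Q Q Q _
Q _ Q Q
P _ P P
Unsatisfied now: (5,1).

1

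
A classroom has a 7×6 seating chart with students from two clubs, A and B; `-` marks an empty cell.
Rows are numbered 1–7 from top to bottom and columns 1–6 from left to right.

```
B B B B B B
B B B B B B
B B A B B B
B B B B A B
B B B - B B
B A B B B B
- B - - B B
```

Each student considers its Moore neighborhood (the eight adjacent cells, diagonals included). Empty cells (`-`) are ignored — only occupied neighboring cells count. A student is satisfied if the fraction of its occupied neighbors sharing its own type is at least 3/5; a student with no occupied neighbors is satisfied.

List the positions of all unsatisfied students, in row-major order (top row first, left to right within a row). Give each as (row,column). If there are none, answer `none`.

(1,1)B 3/3 ✓
(1,2)B 5/5 ✓
(1,3)B 5/5 ✓
(1,4)B 5/5 ✓
(1,5)B 5/5 ✓
(1,6)B 3/3 ✓
(2,1)B 5/5 ✓
(2,2)B 7/8 ✓
(2,3)B 7/8 ✓
(2,4)B 7/8 ✓
(2,5)B 8/8 ✓
(2,6)B 5/5 ✓
(3,1)B 5/5 ✓
(3,2)B 7/8 ✓
(3,3)A 0/8 ✗
(3,4)B 6/8 ✓
(3,5)B 7/8 ✓
(3,6)B 4/5 ✓
(4,1)B 5/5 ✓
(4,2)B 7/8 ✓
(4,3)B 6/7 ✓
(4,4)B 5/7 ✓
(4,5)A 0/7 ✗
(4,6)B 4/5 ✓
(5,1)B 4/5 ✓
(5,2)B 7/8 ✓
(5,3)B 6/7 ✓
(5,5)B 6/7 ✓
(5,6)B 4/5 ✓
(6,1)B 3/4 ✓
(6,2)A 0/6 ✗
(6,3)B 4/5 ✓
(6,4)B 5/5 ✓
(6,5)B 6/6 ✓
(6,6)B 5/5 ✓
(7,2)B 2/3 ✓
(7,5)B 4/4 ✓
(7,6)B 3/3 ✓

(3,3), (4,5), (6,2)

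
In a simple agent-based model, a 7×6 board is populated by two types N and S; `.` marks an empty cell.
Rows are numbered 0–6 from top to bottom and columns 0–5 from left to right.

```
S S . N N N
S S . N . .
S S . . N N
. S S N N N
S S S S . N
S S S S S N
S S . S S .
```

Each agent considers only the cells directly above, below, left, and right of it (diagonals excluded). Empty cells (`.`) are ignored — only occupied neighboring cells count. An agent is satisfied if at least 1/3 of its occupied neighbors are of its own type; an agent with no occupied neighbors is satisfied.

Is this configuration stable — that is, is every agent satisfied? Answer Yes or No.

Yes

Row 0: (0,0)S 2/2 ✓ · (0,1)S 2/2 ✓ · (0,3)N 2/2 ✓ · (0,4)N 2/2 ✓ · (0,5)N 1/1 ✓
Row 1: (1,0)S 3/3 ✓ · (1,1)S 3/3 ✓ · (1,3)N 1/1 ✓
Row 2: (2,0)S 2/2 ✓ · (2,1)S 3/3 ✓ · (2,4)N 2/2 ✓ · (2,5)N 2/2 ✓
Row 3: (3,1)S 3/3 ✓ · (3,2)S 2/3 ✓ · (3,3)N 1/3 ✓ · (3,4)N 3/3 ✓ · (3,5)N 3/3 ✓
Row 4: (4,0)S 2/2 ✓ · (4,1)S 4/4 ✓ · (4,2)S 4/4 ✓ · (4,3)S 2/3 ✓ · (4,5)N 2/2 ✓
Row 5: (5,0)S 3/3 ✓ · (5,1)S 4/4 ✓ · (5,2)S 3/3 ✓ · (5,3)S 4/4 ✓ · (5,4)S 2/3 ✓ · (5,5)N 1/2 ✓
Row 6: (6,0)S 2/2 ✓ · (6,1)S 2/2 ✓ · (6,3)S 2/2 ✓ · (6,4)S 2/2 ✓
All meet the threshold, so the configuration is stable.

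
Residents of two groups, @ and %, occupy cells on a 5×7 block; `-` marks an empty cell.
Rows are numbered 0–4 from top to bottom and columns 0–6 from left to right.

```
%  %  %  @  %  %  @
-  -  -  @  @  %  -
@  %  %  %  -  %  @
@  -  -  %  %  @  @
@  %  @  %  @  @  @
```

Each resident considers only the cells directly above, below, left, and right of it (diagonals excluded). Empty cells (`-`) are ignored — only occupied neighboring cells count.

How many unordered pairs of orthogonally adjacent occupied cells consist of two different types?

15

Scan each occupied cell's neighbors to the right and below so each pair is counted once.
From row 0: 4 unlike of 9 pairs (running 4/9).
From row 1: 2 unlike of 4 pairs (running 6/13).
From row 2: 3 unlike of 8 pairs (running 9/21).
From row 3: 2 unlike of 8 pairs (running 11/29).
From row 4: 4 unlike of 6 pairs (running 15/35).
Total adjacent occupied pairs: 35; unlike-type pairs: 15.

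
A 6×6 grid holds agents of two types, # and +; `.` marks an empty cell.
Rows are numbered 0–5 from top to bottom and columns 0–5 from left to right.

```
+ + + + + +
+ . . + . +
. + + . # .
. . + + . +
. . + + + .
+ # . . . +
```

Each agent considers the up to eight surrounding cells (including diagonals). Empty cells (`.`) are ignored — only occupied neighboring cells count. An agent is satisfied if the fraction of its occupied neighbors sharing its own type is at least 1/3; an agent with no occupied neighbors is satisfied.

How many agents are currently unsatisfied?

3

Row 0: (0,0)+ 2/2 ok · (0,1)+ 3/3 ok · (0,2)+ 3/3 ok · (0,3)+ 3/3 ok · (0,4)+ 4/4 ok · (0,5)+ 2/2 ok
Row 1: (1,0)+ 3/3 ok · (1,3)+ 4/5 ok · (1,5)+ 2/3 ok
Row 2: (2,1)+ 3/3 ok · (2,2)+ 4/4 ok · (2,4)# 0/4 unhappy
Row 3: (3,2)+ 5/5 ok · (3,3)+ 5/6 ok · (3,5)+ 1/2 ok
Row 4: (4,2)+ 3/4 ok · (4,3)+ 4/4 ok · (4,4)+ 4/4 ok
Row 5: (5,0)+ 0/1 unhappy · (5,1)# 0/2 unhappy · (5,5)+ 1/1 ok
Unsatisfied: (2,4), (5,0), (5,1) — 3 in total.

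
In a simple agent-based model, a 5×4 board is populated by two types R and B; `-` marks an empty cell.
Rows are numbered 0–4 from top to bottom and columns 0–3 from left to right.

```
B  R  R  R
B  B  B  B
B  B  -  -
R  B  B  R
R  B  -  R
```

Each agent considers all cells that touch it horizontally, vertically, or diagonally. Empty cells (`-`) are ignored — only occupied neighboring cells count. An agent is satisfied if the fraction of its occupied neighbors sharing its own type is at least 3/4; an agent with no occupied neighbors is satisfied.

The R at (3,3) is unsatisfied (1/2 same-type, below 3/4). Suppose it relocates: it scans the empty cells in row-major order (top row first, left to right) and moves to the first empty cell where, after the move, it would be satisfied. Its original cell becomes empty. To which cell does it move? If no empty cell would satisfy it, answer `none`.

Vacating (3,3). Empty cells in order:
  (2,2): 0/6 same-type → still unsatisfied.
  (2,3): 0/3 same-type → still unsatisfied.
  (4,2): 1/4 same-type → still unsatisfied.

none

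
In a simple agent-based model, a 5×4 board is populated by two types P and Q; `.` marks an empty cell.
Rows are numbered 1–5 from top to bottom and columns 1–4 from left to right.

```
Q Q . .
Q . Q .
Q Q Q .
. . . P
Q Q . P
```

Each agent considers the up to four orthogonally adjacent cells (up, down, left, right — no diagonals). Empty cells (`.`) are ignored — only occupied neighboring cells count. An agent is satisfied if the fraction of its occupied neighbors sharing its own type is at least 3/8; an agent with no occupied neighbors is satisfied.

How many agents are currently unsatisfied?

0

Row 1: (1,1)Q 2/2 ok · (1,2)Q 1/1 ok
Row 2: (2,1)Q 2/2 ok · (2,3)Q 1/1 ok
Row 3: (3,1)Q 2/2 ok · (3,2)Q 2/2 ok · (3,3)Q 2/2 ok
Row 4: (4,4)P 1/1 ok
Row 5: (5,1)Q 1/1 ok · (5,2)Q 1/1 ok · (5,4)P 1/1 ok
Every one meets the threshold.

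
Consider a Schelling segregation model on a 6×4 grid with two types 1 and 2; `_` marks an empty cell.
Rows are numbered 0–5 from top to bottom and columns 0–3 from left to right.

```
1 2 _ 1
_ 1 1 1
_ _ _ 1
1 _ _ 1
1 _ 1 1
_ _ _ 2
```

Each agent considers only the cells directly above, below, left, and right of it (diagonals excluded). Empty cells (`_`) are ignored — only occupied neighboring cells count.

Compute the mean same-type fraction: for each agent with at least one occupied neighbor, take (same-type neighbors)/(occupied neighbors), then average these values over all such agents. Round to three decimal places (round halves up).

0.705

Row 0: (0,0)1 0/1 · (0,1)2 0/2 · (0,3)1 1/1
Row 1: (1,1)1 1/2 · (1,2)1 2/2 · (1,3)1 3/3
Row 2: (2,3)1 2/2
Row 3: (3,0)1 1/1 · (3,3)1 2/2
Row 4: (4,0)1 1/1 · (4,2)1 1/1 · (4,3)1 2/3
Row 5: (5,3)2 0/1
Sum over 13 agents: 0/1 + 0/2 + 1/1 + 1/2 + 2/2 + 3/3 + 2/2 + 1/1 + 2/2 + 1/1 + 1/1 + 2/3 + 0/1 = 55/6; mean = 55/6 ÷ 13 = 55/78 = 0.705128… → 0.705.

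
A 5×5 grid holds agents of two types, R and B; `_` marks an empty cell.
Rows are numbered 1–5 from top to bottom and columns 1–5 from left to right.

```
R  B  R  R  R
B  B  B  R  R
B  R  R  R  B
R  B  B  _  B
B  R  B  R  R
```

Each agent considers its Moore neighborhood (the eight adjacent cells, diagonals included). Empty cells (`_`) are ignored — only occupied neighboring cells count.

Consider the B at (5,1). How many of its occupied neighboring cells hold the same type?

1

Occupied neighbors of (5,1): (4,1)=R, (4,2)=B, (5,2)=R.
Same type (B): 1 of 3.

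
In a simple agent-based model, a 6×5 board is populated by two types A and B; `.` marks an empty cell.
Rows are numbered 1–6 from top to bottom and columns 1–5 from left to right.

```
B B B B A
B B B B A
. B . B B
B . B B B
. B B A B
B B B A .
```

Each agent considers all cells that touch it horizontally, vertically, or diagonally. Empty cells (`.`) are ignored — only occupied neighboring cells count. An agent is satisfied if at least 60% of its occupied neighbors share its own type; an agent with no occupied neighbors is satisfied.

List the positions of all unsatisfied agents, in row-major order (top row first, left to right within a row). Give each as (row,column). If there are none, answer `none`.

Row 1: (1,1)B 3/3 ✓ · (1,2)B 5/5 ✓ · (1,3)B 5/5 ✓ · (1,4)B 3/5 ✓ · (1,5)A 1/3 ✗
Row 2: (2,1)B 4/4 ✓ · (2,2)B 6/6 ✓ · (2,3)B 7/7 ✓ · (2,4)B 5/7 ✓ · (2,5)A 1/5 ✗
Row 3: (3,2)B 5/5 ✓ · (3,4)B 6/7 ✓ · (3,5)B 4/5 ✓
Row 4: (4,1)B 2/2 ✓ · (4,3)B 5/6 ✓ · (4,4)B 6/7 ✓ · (4,5)B 4/5 ✓
Row 5: (5,2)B 6/6 ✓ · (5,3)B 5/7 ✓ · (5,4)A 1/7 ✗ · (5,5)B 2/4 ✗
Row 6: (6,1)B 2/2 ✓ · (6,2)B 4/4 ✓ · (6,3)B 3/5 ✓ · (6,4)A 1/4 ✗

(1,5), (2,5), (5,4), (5,5), (6,4)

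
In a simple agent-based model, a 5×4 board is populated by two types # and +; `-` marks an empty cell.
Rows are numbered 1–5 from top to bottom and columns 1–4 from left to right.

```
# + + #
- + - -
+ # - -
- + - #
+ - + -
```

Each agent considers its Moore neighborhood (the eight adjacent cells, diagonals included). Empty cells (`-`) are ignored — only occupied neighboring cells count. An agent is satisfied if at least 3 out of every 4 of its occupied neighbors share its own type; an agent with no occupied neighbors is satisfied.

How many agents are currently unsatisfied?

(1,1)# 0/2 ✗
(1,2)+ 2/3 ✗
(1,3)+ 2/3 ✗
(1,4)# 0/1 ✗
(2,2)+ 3/5 ✗
(3,1)+ 2/3 ✗
(3,2)# 0/3 ✗
(4,2)+ 3/4 ✓
(4,4)# 0/1 ✗
(5,1)+ 1/1 ✓
(5,3)+ 1/2 ✗
Unsatisfied: (1,1), (1,2), (1,3), (1,4), (2,2), (3,1), (3,2), (4,4), (5,3) — 9 in total.

9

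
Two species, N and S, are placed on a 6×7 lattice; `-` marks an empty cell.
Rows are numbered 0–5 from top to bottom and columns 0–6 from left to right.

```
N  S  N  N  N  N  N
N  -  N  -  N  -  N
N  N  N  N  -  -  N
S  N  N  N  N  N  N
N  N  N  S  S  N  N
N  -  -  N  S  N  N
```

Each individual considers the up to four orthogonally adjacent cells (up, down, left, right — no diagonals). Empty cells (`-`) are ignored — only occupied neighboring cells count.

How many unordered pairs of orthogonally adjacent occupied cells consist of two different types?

12

Scan each occupied cell's neighbors to the right and below so each pair is counted once.
Row 0: N(0,0)–S(0,1)≠ N(0,0)–N(1,0)= S(0,1)–N(0,2)≠ N(0,2)–N(0,3)= N(0,2)–N(1,2)= N(0,3)–N(0,4)= N(0,4)–N(0,5)= N(0,4)–N(1,4)= N(0,5)–N(0,6)= N(0,6)–N(1,6)=  → 2/10 unlike.
Row 1: N(1,0)–N(2,0)= N(1,2)–N(2,2)= N(1,6)–N(2,6)=  → 0/3 unlike.
Row 2: N(2,0)–N(2,1)= N(2,0)–S(3,0)≠ N(2,1)–N(2,2)= N(2,1)–N(3,1)= N(2,2)–N(2,3)= N(2,2)–N(3,2)= N(2,3)–N(3,3)= N(2,6)–N(3,6)=  → 1/8 unlike.
Row 3: S(3,0)–N(3,1)≠ S(3,0)–N(4,0)≠ N(3,1)–N(3,2)= N(3,1)–N(4,1)= N(3,2)–N(3,3)= N(3,2)–N(4,2)= N(3,3)–N(3,4)= N(3,3)–S(4,3)≠ N(3,4)–N(3,5)= N(3,4)–S(4,4)≠ N(3,5)–N(3,6)= N(3,5)–N(4,5)= N(3,6)–N(4,6)=  → 4/13 unlike.
Row 4: N(4,0)–N(4,1)= N(4,0)–N(5,0)= N(4,1)–N(4,2)= N(4,2)–S(4,3)≠ S(4,3)–S(4,4)= S(4,3)–N(5,3)≠ S(4,4)–N(4,5)≠ S(4,4)–S(5,4)= N(4,5)–N(4,6)= N(4,5)–N(5,5)= N(4,6)–N(5,6)=  → 3/11 unlike.
Row 5: N(5,3)–S(5,4)≠ S(5,4)–N(5,5)≠ N(5,5)–N(5,6)=  → 2/3 unlike.
Total adjacent occupied pairs: 48; unlike-type pairs: 12.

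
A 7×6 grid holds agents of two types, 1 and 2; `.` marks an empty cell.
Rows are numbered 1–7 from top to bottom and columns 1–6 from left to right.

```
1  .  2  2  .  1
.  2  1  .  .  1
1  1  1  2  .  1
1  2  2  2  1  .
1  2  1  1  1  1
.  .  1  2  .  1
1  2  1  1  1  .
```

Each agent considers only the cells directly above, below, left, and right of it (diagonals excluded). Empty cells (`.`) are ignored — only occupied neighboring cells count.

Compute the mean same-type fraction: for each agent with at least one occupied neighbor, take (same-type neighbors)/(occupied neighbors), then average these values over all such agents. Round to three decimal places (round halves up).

Row 1: (1,1)1 — no occupied neighbors · (1,3)2 1/2 · (1,4)2 1/1 · (1,6)1 1/1
Row 2: (2,2)2 0/2 · (2,3)1 1/3 · (2,6)1 2/2
Row 3: (3,1)1 2/2 · (3,2)1 2/4 · (3,3)1 2/4 · (3,4)2 1/2 · (3,6)1 1/1
Row 4: (4,1)1 2/3 · (4,2)2 2/4 · (4,3)2 2/4 · (4,4)2 2/4 · (4,5)1 1/2
Row 5: (5,1)1 1/2 · (5,2)2 1/3 · (5,3)1 2/4 · (5,4)1 2/4 · (5,5)1 3/3 · (5,6)1 2/2
Row 6: (6,3)1 2/3 · (6,4)2 0/3 · (6,6)1 1/1
Row 7: (7,1)1 0/1 · (7,2)2 0/2 · (7,3)1 2/3 · (7,4)1 2/3 · (7,5)1 1/1
Sum over 30 agents: 1/2 + 1/1 + 1/1 + 0/2 + 1/3 + 2/2 + 2/2 + 2/4 + 2/4 + 1/2 + 1/1 + 2/3 + 2/4 + 2/4 + 2/4 + 1/2 + 1/2 + 1/3 + 2/4 + 2/4 + 3/3 + 2/2 + 2/3 + 0/3 + 1/1 + 0/1 + 0/2 + 2/3 + 2/3 + 1/1 = 107/6; mean = 107/6 ÷ 30 = 107/180 = 0.594444… → 0.594.

0.594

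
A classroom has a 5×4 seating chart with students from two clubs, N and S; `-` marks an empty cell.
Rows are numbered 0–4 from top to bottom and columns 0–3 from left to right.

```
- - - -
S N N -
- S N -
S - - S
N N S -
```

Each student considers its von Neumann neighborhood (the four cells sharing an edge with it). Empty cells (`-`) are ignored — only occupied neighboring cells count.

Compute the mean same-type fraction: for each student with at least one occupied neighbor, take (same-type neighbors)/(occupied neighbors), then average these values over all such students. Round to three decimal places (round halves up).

0.315

Row 1: (1,0)S 0/1 · (1,1)N 1/3 · (1,2)N 2/2
Row 2: (2,1)S 0/2 · (2,2)N 1/2
Row 3: (3,0)S 0/1 · (3,3)S — no occupied neighbors
Row 4: (4,0)N 1/2 · (4,1)N 1/2 · (4,2)S 0/1
Sum over 9 students: 0/1 + 1/3 + 2/2 + 0/2 + 1/2 + 0/1 + 1/2 + 1/2 + 0/1 = 17/6; mean = 17/6 ÷ 9 = 17/54 = 0.314814… → 0.315.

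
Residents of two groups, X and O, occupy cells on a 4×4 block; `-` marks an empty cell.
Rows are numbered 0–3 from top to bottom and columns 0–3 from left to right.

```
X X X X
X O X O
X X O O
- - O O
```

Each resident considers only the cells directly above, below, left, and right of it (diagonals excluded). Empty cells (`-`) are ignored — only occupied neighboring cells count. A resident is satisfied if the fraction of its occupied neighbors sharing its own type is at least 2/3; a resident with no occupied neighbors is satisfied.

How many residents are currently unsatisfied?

6

(0,0)X 2/2 ok
(0,1)X 2/3 ok
(0,2)X 3/3 ok
(0,3)X 1/2 unhappy
(1,0)X 2/3 ok
(1,1)O 0/4 unhappy
(1,2)X 1/4 unhappy
(1,3)O 1/3 unhappy
(2,0)X 2/2 ok
(2,1)X 1/3 unhappy
(2,2)O 2/4 unhappy
(2,3)O 3/3 ok
(3,2)O 2/2 ok
(3,3)O 2/2 ok
Unsatisfied: (0,3), (1,1), (1,2), (1,3), (2,1), (2,2) — 6 in total.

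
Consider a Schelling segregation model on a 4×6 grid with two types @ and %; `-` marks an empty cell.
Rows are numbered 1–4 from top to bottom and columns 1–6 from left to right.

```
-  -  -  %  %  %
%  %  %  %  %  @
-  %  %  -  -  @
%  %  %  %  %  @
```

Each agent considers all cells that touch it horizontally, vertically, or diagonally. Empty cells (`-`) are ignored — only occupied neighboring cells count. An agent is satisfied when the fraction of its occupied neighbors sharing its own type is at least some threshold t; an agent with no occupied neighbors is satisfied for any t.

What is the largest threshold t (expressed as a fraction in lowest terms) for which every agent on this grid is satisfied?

Row 1: (1,4)% 4/4 · (1,5)% 4/5 · (1,6)% 2/3
Row 2: (2,1)% 2/2 · (2,2)% 4/4 · (2,3)% 5/5 · (2,4)% 5/5 · (2,5)% 4/6 · (2,6)@ 1/4
Row 3: (3,2)% 7/7 · (3,3)% 7/7 · (3,6)@ 2/4
Row 4: (4,1)% 2/2 · (4,2)% 4/4 · (4,3)% 4/4 · (4,4)% 3/3 · (4,5)% 1/3 · (4,6)@ 1/2
The smallest same-type fraction is 1/4 at (2,6), which reduces to 1/4. Any threshold above that leaves this agent unsatisfied.

1/4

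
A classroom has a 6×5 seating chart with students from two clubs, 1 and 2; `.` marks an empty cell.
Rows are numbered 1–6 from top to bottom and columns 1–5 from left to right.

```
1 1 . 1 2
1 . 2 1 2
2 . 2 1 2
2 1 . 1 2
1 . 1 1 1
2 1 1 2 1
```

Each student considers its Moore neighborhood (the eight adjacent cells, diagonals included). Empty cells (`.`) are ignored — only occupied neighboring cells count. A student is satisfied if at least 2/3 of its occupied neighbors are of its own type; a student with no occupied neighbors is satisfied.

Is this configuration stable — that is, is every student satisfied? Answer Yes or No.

No

(1,1)1 2/2 ok
(1,2)1 2/3 ok
(1,4)1 1/4 unhappy
(1,5)2 1/3 unhappy
(2,1)1 2/3 ok
(2,3)2 1/5 unhappy
(2,4)1 2/7 unhappy
(2,5)2 2/5 unhappy
(3,1)2 1/3 unhappy
(3,3)2 1/5 unhappy
(3,4)1 2/7 unhappy
(3,5)2 2/5 unhappy
(4,1)2 1/3 unhappy
(4,2)1 2/5 unhappy
(4,4)1 4/7 unhappy
(4,5)2 1/5 unhappy
(5,1)1 2/4 unhappy
(5,3)1 5/6 ok
(5,4)1 5/7 ok
(5,5)1 3/5 unhappy
(6,1)2 0/2 unhappy
(6,2)1 3/4 ok
(6,3)1 3/4 ok
(6,4)2 0/5 unhappy
(6,5)1 2/3 ok
For instance (1,4) has only 1/4 same-type neighbors, below 2/3.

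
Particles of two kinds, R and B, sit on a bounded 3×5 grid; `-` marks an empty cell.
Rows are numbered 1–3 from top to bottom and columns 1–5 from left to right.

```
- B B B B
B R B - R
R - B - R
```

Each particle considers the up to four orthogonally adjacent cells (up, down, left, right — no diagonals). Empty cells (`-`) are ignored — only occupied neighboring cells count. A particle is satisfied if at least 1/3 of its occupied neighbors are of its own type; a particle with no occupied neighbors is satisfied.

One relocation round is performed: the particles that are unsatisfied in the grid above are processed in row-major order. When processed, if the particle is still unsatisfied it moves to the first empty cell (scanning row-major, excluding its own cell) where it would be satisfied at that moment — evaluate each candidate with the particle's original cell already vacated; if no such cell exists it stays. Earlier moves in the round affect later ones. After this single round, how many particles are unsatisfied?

Initially unsatisfied (in order): (2,1), (2,2), (3,1).
  (2,1) → (1,1).
  (2,2) → (2,1).
  (3,1): now satisfied by earlier moves; stays.
Resulting grid:
B B B B B
R - B - R
R - B - R
All satisfied now.

0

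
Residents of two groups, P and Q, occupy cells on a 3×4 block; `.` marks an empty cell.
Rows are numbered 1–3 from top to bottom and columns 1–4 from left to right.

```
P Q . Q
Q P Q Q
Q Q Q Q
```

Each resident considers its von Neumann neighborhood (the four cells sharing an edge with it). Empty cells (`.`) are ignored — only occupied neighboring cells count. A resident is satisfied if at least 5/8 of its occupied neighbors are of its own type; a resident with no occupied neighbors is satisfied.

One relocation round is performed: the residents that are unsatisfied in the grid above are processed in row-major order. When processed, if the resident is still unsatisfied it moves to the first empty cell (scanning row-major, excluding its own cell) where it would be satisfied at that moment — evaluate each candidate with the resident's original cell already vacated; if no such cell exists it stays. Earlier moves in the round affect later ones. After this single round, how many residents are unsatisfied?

Initially unsatisfied (in order): (1,1), (1,2), (2,1), (2,2).
  (1,1): no empty cell satisfies it; stays.
  (1,2) → (1,3).
  (2,1): no empty cell satisfies it; stays.
  (2,2): no empty cell satisfies it; stays.
Resulting grid:
P . Q Q
Q P Q Q
Q Q Q Q
Unsatisfied now: (1,1), (2,1), (2,2).

3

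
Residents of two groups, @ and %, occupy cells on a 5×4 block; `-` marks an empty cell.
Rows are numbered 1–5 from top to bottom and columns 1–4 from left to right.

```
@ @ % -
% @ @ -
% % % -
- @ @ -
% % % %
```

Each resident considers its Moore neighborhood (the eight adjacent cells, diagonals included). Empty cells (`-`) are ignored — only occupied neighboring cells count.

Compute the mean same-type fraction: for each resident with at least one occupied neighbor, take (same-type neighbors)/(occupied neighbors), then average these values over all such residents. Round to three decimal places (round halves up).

0.392

Row 1: (1,1)@ 2/3 · (1,2)@ 3/5 · (1,3)% 0/3
Row 2: (2,1)% 2/5 · (2,2)@ 3/8 · (2,3)@ 2/5
Row 3: (3,1)% 2/4 · (3,2)% 3/7 · (3,3)% 1/5
Row 4: (4,2)@ 1/7 · (4,3)@ 1/6
Row 5: (5,1)% 1/2 · (5,2)% 2/4 · (5,3)% 2/4 · (5,4)% 1/2
Sum over 15 residents: 2/3 + 3/5 + 0/3 + 2/5 + 3/8 + 2/5 + 2/4 + 3/7 + 1/5 + 1/7 + 1/6 + 1/2 + 2/4 + 2/4 + 1/2 = 4939/840; mean = 4939/840 ÷ 15 = 4939/12600 = 0.391984… → 0.392.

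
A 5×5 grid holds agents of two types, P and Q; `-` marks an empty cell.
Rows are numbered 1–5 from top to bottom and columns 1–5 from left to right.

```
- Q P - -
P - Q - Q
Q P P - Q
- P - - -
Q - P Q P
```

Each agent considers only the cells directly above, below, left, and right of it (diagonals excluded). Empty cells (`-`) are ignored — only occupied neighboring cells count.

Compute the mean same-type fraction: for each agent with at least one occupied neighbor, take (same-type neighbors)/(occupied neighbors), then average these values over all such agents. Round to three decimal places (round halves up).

0.321

Row 1: (1,2)Q 0/1 · (1,3)P 0/2
Row 2: (2,1)P 0/1 · (2,3)Q 0/2 · (2,5)Q 1/1
Row 3: (3,1)Q 0/2 · (3,2)P 2/3 · (3,3)P 1/2 · (3,5)Q 1/1
Row 4: (4,2)P 1/1
Row 5: (5,1)Q — no occupied neighbors · (5,3)P 0/1 · (5,4)Q 0/2 · (5,5)P 0/1
Sum over 13 agents: 0/1 + 0/2 + 0/1 + 0/2 + 1/1 + 0/2 + 2/3 + 1/2 + 1/1 + 1/1 + 0/1 + 0/2 + 0/1 = 25/6; mean = 25/6 ÷ 13 = 25/78 = 0.320512… → 0.321.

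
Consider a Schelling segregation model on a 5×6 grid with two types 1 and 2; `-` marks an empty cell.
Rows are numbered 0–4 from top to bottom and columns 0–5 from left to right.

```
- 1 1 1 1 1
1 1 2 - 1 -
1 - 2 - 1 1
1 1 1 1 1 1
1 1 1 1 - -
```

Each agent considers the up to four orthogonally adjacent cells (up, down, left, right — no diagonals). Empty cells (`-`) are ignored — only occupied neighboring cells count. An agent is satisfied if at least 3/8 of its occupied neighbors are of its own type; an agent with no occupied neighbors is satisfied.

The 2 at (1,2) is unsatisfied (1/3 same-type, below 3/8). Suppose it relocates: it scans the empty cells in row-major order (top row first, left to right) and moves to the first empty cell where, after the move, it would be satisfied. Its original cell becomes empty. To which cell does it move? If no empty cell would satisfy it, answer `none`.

none

Vacating (1,2). Empty cells in order:
  (0,0): 0/2 same-type → still unsatisfied.
  (1,3): 0/2 same-type → still unsatisfied.
  (1,5): 0/3 same-type → still unsatisfied.
  (2,1): 1/4 same-type → still unsatisfied.
  (2,3): 1/3 same-type → still unsatisfied.
  (4,4): 0/2 same-type → still unsatisfied.
  (4,5): 0/1 same-type → still unsatisfied.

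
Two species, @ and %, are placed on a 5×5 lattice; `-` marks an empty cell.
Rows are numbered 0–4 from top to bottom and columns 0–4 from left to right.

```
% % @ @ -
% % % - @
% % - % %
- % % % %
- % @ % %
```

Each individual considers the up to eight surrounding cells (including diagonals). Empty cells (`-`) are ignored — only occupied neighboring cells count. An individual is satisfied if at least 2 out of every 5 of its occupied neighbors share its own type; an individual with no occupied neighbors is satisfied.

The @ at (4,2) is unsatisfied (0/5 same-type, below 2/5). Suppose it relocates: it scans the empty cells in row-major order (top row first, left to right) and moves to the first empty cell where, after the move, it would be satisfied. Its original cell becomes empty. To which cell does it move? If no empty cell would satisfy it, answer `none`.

Vacating (4,2). Empty cells in order:
  (0,4): 2/2 same-type → satisfied — stop here.

(0,4)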